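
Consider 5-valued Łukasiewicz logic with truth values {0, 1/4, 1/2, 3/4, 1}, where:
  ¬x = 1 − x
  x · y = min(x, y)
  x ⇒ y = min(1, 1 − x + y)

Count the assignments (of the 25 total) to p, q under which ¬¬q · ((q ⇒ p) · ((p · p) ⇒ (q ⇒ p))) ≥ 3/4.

value 1: 1 assignment (counts)
value 3/4: 4 assignments (counts)
value 1/2: 7 assignments
value 1/4: 7 assignments
value 0: 6 assignments
So 5 of the 25 assignments meet the threshold.

5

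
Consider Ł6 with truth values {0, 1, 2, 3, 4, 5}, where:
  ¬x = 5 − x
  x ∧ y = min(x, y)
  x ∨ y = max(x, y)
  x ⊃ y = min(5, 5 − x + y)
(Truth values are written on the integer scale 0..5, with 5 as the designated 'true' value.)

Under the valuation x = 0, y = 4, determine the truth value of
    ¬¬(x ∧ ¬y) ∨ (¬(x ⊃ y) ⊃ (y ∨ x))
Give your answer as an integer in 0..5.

5

¬y = ¬4 = 1
x ∧ ¬y = 0 ∧ 1 = 0
¬(x ∧ ¬y) = ¬0 = 5
¬¬(x ∧ ¬y) = ¬5 = 0
x ⊃ y = 0 ⊃ 4 = 5
¬(x ⊃ y) = ¬5 = 0
y ∨ x = 4 ∨ 0 = 4
¬(x ⊃ y) ⊃ (y ∨ x) = 0 ⊃ 4 = 5
¬¬(x ∧ ¬y) ∨ (¬(x ⊃ y) ⊃ (y ∨ x)) = 0 ∨ 5 = 5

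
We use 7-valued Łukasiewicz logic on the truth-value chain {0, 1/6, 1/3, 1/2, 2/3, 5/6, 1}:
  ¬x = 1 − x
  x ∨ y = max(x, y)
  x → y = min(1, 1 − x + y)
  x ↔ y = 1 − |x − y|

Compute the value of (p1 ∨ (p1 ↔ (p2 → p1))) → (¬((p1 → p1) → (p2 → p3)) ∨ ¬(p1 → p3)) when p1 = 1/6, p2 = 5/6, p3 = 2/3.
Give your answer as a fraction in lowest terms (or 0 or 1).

1/3

p2 → p1 = 5/6 → 1/6 = 1/3
p1 ↔ (p2 → p1) = 1/6 ↔ 1/3 = 5/6
p1 ∨ (p1 ↔ (p2 → p1)) = 1/6 ∨ 5/6 = 5/6
p1 → p1 = 1/6 → 1/6 = 1
p2 → p3 = 5/6 → 2/3 = 5/6
(p1 → p1) → (p2 → p3) = 1 → 5/6 = 5/6
¬((p1 → p1) → (p2 → p3)) = ¬5/6 = 1/6
p1 → p3 = 1/6 → 2/3 = 1
¬(p1 → p3) = ¬1 = 0
¬((p1 → p1) → (p2 → p3)) ∨ ¬(p1 → p3) = 1/6 ∨ 0 = 1/6
(p1 ∨ (p1 ↔ (p2 → p1))) → (¬((p1 → p1) → (p2 → p3)) ∨ ¬(p1 → p3)) = 5/6 → 1/6 = 1/3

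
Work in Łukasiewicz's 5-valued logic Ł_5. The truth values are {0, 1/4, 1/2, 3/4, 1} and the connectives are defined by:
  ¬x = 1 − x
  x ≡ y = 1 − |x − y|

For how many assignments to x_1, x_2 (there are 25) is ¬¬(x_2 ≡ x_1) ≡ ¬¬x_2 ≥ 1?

value 1: 7 assignments (counts)
value 3/4: 7 assignments
value 1/2: 6 assignments
value 1/4: 3 assignments
value 0: 2 assignments
So 7 of the 25 assignments meet the threshold.

7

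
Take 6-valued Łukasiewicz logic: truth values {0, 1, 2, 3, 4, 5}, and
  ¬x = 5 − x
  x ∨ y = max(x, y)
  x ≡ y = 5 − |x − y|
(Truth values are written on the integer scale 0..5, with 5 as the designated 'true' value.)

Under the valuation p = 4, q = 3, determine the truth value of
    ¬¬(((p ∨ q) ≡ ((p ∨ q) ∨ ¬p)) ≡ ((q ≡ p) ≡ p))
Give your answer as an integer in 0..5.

p ∨ q = 4 ∨ 3 = 4
p ∨ q = 4 ∨ 3 = 4
¬p = ¬4 = 1
(p ∨ q) ∨ ¬p = 4 ∨ 1 = 4
(p ∨ q) ≡ ((p ∨ q) ∨ ¬p) = 4 ≡ 4 = 5
q ≡ p = 3 ≡ 4 = 4
(q ≡ p) ≡ p = 4 ≡ 4 = 5
((p ∨ q) ≡ ((p ∨ q) ∨ ¬p)) ≡ ((q ≡ p) ≡ p) = 5 ≡ 5 = 5
¬(((p ∨ q) ≡ ((p ∨ q) ∨ ¬p)) ≡ ((q ≡ p) ≡ p)) = ¬5 = 0
¬¬(((p ∨ q) ≡ ((p ∨ q) ∨ ¬p)) ≡ ((q ≡ p) ≡ p)) = ¬0 = 5

5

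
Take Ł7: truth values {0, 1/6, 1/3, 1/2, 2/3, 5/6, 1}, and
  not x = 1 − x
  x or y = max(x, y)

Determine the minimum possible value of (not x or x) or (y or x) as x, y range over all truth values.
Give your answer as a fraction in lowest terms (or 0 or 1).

Take x = 1/2, y = 0:
not x = not 1/2 = 1/2
not x or x = 1/2 or 1/2 = 1/2
y or x = 0 or 1/2 = 1/2
(not x or x) or (y or x) = 1/2 or 1/2 = 1/2
No assignment yields a value below 1/2, so this is the minimum.

1/2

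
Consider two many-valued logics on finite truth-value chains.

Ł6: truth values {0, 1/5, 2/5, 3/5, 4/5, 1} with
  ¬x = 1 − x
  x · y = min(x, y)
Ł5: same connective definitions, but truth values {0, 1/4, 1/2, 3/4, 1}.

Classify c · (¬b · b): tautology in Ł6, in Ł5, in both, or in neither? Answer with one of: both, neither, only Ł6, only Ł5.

In Ł6: at b = 0, c = 0 the value is 0 — not a tautology.
In Ł5: at b = 0, c = 0 the value is 0 — not a tautology.

neither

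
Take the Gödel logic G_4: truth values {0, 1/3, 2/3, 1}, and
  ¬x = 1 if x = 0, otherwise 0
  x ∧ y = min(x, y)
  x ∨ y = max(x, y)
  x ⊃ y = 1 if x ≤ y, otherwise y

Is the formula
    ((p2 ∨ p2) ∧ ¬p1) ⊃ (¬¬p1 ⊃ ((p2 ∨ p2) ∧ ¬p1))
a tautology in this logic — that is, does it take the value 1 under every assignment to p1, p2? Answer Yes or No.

p1 = 0, p2 = 0 ↦ 1
p1 = 0, p2 = 1/3 ↦ 1
p1 = 0, p2 = 2/3 ↦ 1
p1 = 0, p2 = 1 ↦ 1
p1 = 1/3, p2 = 0 ↦ 1
p1 = 1/3, p2 = 1/3 ↦ 1
p1 = 1/3, p2 = 2/3 ↦ 1
p1 = 1/3, p2 = 1 ↦ 1
p1 = 2/3, p2 = 0 ↦ 1
p1 = 2/3, p2 = 1/3 ↦ 1
p1 = 2/3, p2 = 2/3 ↦ 1
p1 = 2/3, p2 = 1 ↦ 1
p1 = 1, p2 = 0 ↦ 1
p1 = 1, p2 = 1/3 ↦ 1
p1 = 1, p2 = 2/3 ↦ 1
p1 = 1, p2 = 1 ↦ 1
Every assignment gives a value ≥ 1.

Yes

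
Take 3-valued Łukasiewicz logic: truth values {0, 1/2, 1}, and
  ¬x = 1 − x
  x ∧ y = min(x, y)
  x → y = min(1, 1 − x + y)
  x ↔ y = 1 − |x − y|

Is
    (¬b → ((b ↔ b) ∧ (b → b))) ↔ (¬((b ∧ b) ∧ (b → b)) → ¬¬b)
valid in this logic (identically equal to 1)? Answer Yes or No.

Counterexample: take b = 0.
¬b = ¬0 = 1
b ↔ b = 0 ↔ 0 = 1
b → b = 0 → 0 = 1
(b ↔ b) ∧ (b → b) = 1 ∧ 1 = 1
¬b → ((b ↔ b) ∧ (b → b)) = 1 → 1 = 1
b ∧ b = 0 ∧ 0 = 0
b → b = 0 → 0 = 1
(b ∧ b) ∧ (b → b) = 0 ∧ 1 = 0
¬((b ∧ b) ∧ (b → b)) = ¬0 = 1
¬b = ¬0 = 1
¬¬b = ¬1 = 0
¬((b ∧ b) ∧ (b → b)) → ¬¬b = 1 → 0 = 0
(¬b → ((b ↔ b) ∧ (b → b))) ↔ (¬((b ∧ b) ∧ (b → b)) → ¬¬b) = 1 ↔ 0 = 0
This gives 0 ≠ 1.

No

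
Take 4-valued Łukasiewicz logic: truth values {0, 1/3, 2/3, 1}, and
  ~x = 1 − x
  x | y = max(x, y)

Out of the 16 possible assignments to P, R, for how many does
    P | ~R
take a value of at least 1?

7

P = 0, R = 0 ↦ 1  ≥
P = 0, R = 1/3 ↦ 2/3  <
P = 0, R = 2/3 ↦ 1/3  <
P = 0, R = 1 ↦ 0  <
P = 1/3, R = 0 ↦ 1  ≥
P = 1/3, R = 1/3 ↦ 2/3  <
P = 1/3, R = 2/3 ↦ 1/3  <
P = 1/3, R = 1 ↦ 1/3  <
P = 2/3, R = 0 ↦ 1  ≥
P = 2/3, R = 1/3 ↦ 2/3  <
P = 2/3, R = 2/3 ↦ 2/3  <
P = 2/3, R = 1 ↦ 2/3  <
P = 1, R = 0 ↦ 1  ≥
P = 1, R = 1/3 ↦ 1  ≥
P = 1, R = 2/3 ↦ 1  ≥
P = 1, R = 1 ↦ 1  ≥
So 7 of the 16 assignments meet the threshold.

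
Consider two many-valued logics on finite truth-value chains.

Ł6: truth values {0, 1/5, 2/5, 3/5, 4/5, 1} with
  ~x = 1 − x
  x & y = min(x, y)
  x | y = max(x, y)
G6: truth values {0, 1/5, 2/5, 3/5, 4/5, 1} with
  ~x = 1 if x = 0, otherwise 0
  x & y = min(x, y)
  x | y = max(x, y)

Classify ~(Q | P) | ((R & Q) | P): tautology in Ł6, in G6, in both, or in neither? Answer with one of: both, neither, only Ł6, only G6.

neither

In Ł6: at P = 0, Q = 1/5, R = 0 the value is 4/5 — not a tautology.
In G6: at P = 0, Q = 1/5, R = 0 the value is 0 — not a tautology.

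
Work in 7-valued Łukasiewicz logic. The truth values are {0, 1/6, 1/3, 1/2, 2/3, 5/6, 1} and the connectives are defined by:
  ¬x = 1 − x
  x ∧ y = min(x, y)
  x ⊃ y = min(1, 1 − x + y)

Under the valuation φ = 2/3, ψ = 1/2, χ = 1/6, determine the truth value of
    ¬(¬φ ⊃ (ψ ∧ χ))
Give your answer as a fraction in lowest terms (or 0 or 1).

1/6

¬φ = ¬2/3 = 1/3
ψ ∧ χ = 1/2 ∧ 1/6 = 1/6
¬φ ⊃ (ψ ∧ χ) = 1/3 ⊃ 1/6 = 5/6
¬(¬φ ⊃ (ψ ∧ χ)) = ¬5/6 = 1/6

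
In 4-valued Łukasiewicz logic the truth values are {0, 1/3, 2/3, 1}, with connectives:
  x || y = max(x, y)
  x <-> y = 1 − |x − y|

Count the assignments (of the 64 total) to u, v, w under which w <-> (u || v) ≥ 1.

16

value 1: 16 assignments (counts)
value 2/3: 24 assignments
value 1/3: 16 assignments
value 0: 8 assignments
So 16 of the 64 assignments meet the threshold.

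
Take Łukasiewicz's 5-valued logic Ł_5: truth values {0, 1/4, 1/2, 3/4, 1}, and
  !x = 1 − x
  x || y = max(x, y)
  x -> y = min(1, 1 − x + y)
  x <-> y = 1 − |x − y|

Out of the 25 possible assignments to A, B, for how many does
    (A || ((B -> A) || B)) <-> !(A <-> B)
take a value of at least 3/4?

8

value 1: 4 assignments (counts)
value 3/4: 4 assignments (counts)
value 1/2: 7 assignments
value 1/4: 5 assignments
value 0: 5 assignments
So 8 of the 25 assignments meet the threshold.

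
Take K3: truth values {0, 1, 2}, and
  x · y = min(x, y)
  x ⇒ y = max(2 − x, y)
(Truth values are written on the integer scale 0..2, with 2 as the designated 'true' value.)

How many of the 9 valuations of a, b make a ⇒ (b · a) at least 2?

a = 0, b = 0 ↦ 2  ≥
a = 0, b = 1 ↦ 2  ≥
a = 0, b = 2 ↦ 2  ≥
a = 1, b = 0 ↦ 1  <
a = 1, b = 1 ↦ 1  <
a = 1, b = 2 ↦ 1  <
a = 2, b = 0 ↦ 0  <
a = 2, b = 1 ↦ 1  <
a = 2, b = 2 ↦ 2  ≥
So 4 of the 9 assignments meet the threshold.

4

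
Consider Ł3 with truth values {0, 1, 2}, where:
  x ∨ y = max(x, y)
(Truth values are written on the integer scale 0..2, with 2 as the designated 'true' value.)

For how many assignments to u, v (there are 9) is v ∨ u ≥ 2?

5

u = 0, v = 0 ↦ 0  <
u = 0, v = 1 ↦ 1  <
u = 0, v = 2 ↦ 2  ≥
u = 1, v = 0 ↦ 1  <
u = 1, v = 1 ↦ 1  <
u = 1, v = 2 ↦ 2  ≥
u = 2, v = 0 ↦ 2  ≥
u = 2, v = 1 ↦ 2  ≥
u = 2, v = 2 ↦ 2  ≥
So 5 of the 9 assignments meet the threshold.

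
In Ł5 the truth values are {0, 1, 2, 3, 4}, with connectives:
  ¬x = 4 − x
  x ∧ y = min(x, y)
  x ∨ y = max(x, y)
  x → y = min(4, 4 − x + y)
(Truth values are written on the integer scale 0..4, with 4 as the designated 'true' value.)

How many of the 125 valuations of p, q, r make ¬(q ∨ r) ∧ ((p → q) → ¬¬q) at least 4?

value 4: 1 assignment (counts)
value 3: 7 assignments
value 2: 25 assignments
value 1: 43 assignments
value 0: 49 assignments
So 1 of the 125 assignments meets the threshold.

1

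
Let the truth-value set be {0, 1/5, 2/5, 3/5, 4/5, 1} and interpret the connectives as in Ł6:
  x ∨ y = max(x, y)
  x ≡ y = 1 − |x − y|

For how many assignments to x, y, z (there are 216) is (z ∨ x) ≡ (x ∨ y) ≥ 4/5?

156

value 1: 106 assignments (counts)
value 4/5: 50 assignments (counts)
value 3/5: 32 assignments
value 2/5: 18 assignments
value 1/5: 8 assignments
value 0: 2 assignments
So 156 of the 216 assignments meet the threshold.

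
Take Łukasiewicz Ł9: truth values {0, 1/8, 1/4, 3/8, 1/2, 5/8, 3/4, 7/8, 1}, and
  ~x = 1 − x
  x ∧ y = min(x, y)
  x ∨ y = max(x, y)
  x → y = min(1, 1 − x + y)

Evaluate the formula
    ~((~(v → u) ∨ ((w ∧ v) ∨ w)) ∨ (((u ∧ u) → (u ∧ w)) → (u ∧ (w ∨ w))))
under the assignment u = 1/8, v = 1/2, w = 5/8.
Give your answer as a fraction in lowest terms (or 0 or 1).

v → u = 1/2 → 1/8 = 5/8
~(v → u) = ~5/8 = 3/8
w ∧ v = 5/8 ∧ 1/2 = 1/2
(w ∧ v) ∨ w = 1/2 ∨ 5/8 = 5/8
~(v → u) ∨ ((w ∧ v) ∨ w) = 3/8 ∨ 5/8 = 5/8
u ∧ u = 1/8 ∧ 1/8 = 1/8
u ∧ w = 1/8 ∧ 5/8 = 1/8
(u ∧ u) → (u ∧ w) = 1/8 → 1/8 = 1
w ∨ w = 5/8 ∨ 5/8 = 5/8
u ∧ (w ∨ w) = 1/8 ∧ 5/8 = 1/8
((u ∧ u) → (u ∧ w)) → (u ∧ (w ∨ w)) = 1 → 1/8 = 1/8
(~(v → u) ∨ ((w ∧ v) ∨ w)) ∨ (((u ∧ u) → (u ∧ w)) → (u ∧ (w ∨ w))) = 5/8 ∨ 1/8 = 5/8
~((~(v → u) ∨ ((w ∧ v) ∨ w)) ∨ (((u ∧ u) → (u ∧ w)) → (u ∧ (w ∨ w)))) = ~5/8 = 3/8

3/8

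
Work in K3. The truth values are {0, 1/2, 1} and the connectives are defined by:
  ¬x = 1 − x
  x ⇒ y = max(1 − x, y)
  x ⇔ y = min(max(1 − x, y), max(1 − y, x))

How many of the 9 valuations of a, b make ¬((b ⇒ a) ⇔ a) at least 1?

1

a = 0, b = 0 ↦ 1  ≥
a = 0, b = 1/2 ↦ 1/2  <
a = 0, b = 1 ↦ 0  <
a = 1/2, b = 0 ↦ 1/2  <
a = 1/2, b = 1/2 ↦ 1/2  <
a = 1/2, b = 1 ↦ 1/2  <
a = 1, b = 0 ↦ 0  <
a = 1, b = 1/2 ↦ 0  <
a = 1, b = 1 ↦ 0  <
So 1 of the 9 assignments meets the threshold.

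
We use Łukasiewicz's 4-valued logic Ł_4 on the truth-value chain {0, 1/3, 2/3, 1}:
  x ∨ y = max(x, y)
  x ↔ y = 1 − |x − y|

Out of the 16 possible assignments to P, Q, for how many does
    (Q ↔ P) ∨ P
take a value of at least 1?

7

P = 0, Q = 0 ↦ 1  ≥
P = 0, Q = 1/3 ↦ 2/3  <
P = 0, Q = 2/3 ↦ 1/3  <
P = 0, Q = 1 ↦ 0  <
P = 1/3, Q = 0 ↦ 2/3  <
P = 1/3, Q = 1/3 ↦ 1  ≥
P = 1/3, Q = 2/3 ↦ 2/3  <
P = 1/3, Q = 1 ↦ 1/3  <
P = 2/3, Q = 0 ↦ 2/3  <
P = 2/3, Q = 1/3 ↦ 2/3  <
P = 2/3, Q = 2/3 ↦ 1  ≥
P = 2/3, Q = 1 ↦ 2/3  <
P = 1, Q = 0 ↦ 1  ≥
P = 1, Q = 1/3 ↦ 1  ≥
P = 1, Q = 2/3 ↦ 1  ≥
P = 1, Q = 1 ↦ 1  ≥
So 7 of the 16 assignments meet the threshold.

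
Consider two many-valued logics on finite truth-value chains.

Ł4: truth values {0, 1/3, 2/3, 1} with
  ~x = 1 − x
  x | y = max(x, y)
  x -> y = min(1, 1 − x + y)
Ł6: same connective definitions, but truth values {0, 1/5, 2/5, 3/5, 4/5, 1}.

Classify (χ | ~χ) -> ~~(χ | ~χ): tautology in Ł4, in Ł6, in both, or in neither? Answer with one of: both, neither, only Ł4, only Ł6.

both

In Ł4: every assignment gives 1 — tautology.
In Ł6: every assignment gives 1 — tautology.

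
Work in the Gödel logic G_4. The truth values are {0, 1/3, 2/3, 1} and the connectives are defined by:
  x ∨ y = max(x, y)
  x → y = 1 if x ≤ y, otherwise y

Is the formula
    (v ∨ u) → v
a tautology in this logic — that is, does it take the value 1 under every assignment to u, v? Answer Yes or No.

No

Counterexample: take u = 1/3, v = 0.
v ∨ u = 0 ∨ 1/3 = 1/3
(v ∨ u) → v = 1/3 → 0 = 0
This gives 0 ≠ 1.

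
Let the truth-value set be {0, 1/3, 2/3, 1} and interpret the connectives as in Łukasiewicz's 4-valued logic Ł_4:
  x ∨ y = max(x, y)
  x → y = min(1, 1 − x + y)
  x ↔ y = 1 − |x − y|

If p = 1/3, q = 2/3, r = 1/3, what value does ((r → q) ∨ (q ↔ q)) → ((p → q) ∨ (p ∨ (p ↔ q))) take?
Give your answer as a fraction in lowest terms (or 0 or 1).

r → q = 1/3 → 2/3 = 1
q ↔ q = 2/3 ↔ 2/3 = 1
(r → q) ∨ (q ↔ q) = 1 ∨ 1 = 1
p → q = 1/3 → 2/3 = 1
p ↔ q = 1/3 ↔ 2/3 = 2/3
p ∨ (p ↔ q) = 1/3 ∨ 2/3 = 2/3
(p → q) ∨ (p ∨ (p ↔ q)) = 1 ∨ 2/3 = 1
((r → q) ∨ (q ↔ q)) → ((p → q) ∨ (p ∨ (p ↔ q))) = 1 → 1 = 1

1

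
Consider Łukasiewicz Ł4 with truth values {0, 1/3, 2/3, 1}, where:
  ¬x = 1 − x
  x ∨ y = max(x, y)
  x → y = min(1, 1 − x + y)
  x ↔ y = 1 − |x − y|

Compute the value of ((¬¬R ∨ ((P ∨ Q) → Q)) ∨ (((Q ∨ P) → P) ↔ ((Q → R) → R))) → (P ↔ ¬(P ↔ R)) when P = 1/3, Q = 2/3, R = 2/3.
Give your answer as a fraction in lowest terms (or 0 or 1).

1

¬R = ¬2/3 = 1/3
¬¬R = ¬1/3 = 2/3
P ∨ Q = 1/3 ∨ 2/3 = 2/3
(P ∨ Q) → Q = 2/3 → 2/3 = 1
¬¬R ∨ ((P ∨ Q) → Q) = 2/3 ∨ 1 = 1
Q ∨ P = 2/3 ∨ 1/3 = 2/3
(Q ∨ P) → P = 2/3 → 1/3 = 2/3
Q → R = 2/3 → 2/3 = 1
(Q → R) → R = 1 → 2/3 = 2/3
((Q ∨ P) → P) ↔ ((Q → R) → R) = 2/3 ↔ 2/3 = 1
(¬¬R ∨ ((P ∨ Q) → Q)) ∨ (((Q ∨ P) → P) ↔ ((Q → R) → R)) = 1 ∨ 1 = 1
P ↔ R = 1/3 ↔ 2/3 = 2/3
¬(P ↔ R) = ¬2/3 = 1/3
P ↔ ¬(P ↔ R) = 1/3 ↔ 1/3 = 1
((¬¬R ∨ ((P ∨ Q) → Q)) ∨ (((Q ∨ P) → P) ↔ ((Q → R) → R))) → (P ↔ ¬(P ↔ R)) = 1 → 1 = 1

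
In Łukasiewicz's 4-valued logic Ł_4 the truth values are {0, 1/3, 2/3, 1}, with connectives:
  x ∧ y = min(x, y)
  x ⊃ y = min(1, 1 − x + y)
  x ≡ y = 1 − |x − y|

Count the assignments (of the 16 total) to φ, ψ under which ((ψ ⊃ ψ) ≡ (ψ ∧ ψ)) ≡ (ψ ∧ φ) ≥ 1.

10

φ = 0, ψ = 0 ↦ 1  ≥
φ = 0, ψ = 1/3 ↦ 2/3  <
φ = 0, ψ = 2/3 ↦ 1/3  <
φ = 0, ψ = 1 ↦ 0  <
φ = 1/3, ψ = 0 ↦ 1  ≥
φ = 1/3, ψ = 1/3 ↦ 1  ≥
φ = 1/3, ψ = 2/3 ↦ 2/3  <
φ = 1/3, ψ = 1 ↦ 1/3  <
φ = 2/3, ψ = 0 ↦ 1  ≥
φ = 2/3, ψ = 1/3 ↦ 1  ≥
φ = 2/3, ψ = 2/3 ↦ 1  ≥
φ = 2/3, ψ = 1 ↦ 2/3  <
φ = 1, ψ = 0 ↦ 1  ≥
φ = 1, ψ = 1/3 ↦ 1  ≥
φ = 1, ψ = 2/3 ↦ 1  ≥
φ = 1, ψ = 1 ↦ 1  ≥
So 10 of the 16 assignments meet the threshold.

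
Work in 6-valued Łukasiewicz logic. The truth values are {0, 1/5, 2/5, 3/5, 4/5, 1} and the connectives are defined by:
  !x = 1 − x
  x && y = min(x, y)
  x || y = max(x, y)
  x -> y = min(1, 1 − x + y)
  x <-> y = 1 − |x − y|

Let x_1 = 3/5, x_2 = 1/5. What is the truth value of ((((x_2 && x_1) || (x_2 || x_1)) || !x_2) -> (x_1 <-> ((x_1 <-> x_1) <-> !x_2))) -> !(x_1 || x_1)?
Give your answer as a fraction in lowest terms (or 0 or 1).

2/5

x_2 && x_1 = 1/5 && 3/5 = 1/5
x_2 || x_1 = 1/5 || 3/5 = 3/5
(x_2 && x_1) || (x_2 || x_1) = 1/5 || 3/5 = 3/5
!x_2 = !1/5 = 4/5
((x_2 && x_1) || (x_2 || x_1)) || !x_2 = 3/5 || 4/5 = 4/5
x_1 <-> x_1 = 3/5 <-> 3/5 = 1
!x_2 = !1/5 = 4/5
(x_1 <-> x_1) <-> !x_2 = 1 <-> 4/5 = 4/5
x_1 <-> ((x_1 <-> x_1) <-> !x_2) = 3/5 <-> 4/5 = 4/5
(((x_2 && x_1) || (x_2 || x_1)) || !x_2) -> (x_1 <-> ((x_1 <-> x_1) <-> !x_2)) = 4/5 -> 4/5 = 1
x_1 || x_1 = 3/5 || 3/5 = 3/5
!(x_1 || x_1) = !3/5 = 2/5
((((x_2 && x_1) || (x_2 || x_1)) || !x_2) -> (x_1 <-> ((x_1 <-> x_1) <-> !x_2))) -> !(x_1 || x_1) = 1 -> 2/5 = 2/5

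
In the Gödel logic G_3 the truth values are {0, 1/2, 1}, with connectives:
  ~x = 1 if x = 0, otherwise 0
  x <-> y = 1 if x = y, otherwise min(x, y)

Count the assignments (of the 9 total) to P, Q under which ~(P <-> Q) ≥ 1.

P = 0, Q = 0 ↦ 0  <
P = 0, Q = 1/2 ↦ 1  ≥
P = 0, Q = 1 ↦ 1  ≥
P = 1/2, Q = 0 ↦ 1  ≥
P = 1/2, Q = 1/2 ↦ 0  <
P = 1/2, Q = 1 ↦ 0  <
P = 1, Q = 0 ↦ 1  ≥
P = 1, Q = 1/2 ↦ 0  <
P = 1, Q = 1 ↦ 0  <
So 4 of the 9 assignments meet the threshold.

4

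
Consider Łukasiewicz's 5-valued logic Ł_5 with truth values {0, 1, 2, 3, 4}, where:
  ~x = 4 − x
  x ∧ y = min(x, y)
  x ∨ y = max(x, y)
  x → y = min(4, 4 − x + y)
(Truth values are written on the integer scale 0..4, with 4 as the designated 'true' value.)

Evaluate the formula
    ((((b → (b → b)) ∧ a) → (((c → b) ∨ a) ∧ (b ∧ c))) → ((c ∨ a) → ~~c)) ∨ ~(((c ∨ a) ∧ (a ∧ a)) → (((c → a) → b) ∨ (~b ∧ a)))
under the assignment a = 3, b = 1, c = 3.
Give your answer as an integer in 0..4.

b → b = 1 → 1 = 4
b → (b → b) = 1 → 4 = 4
(b → (b → b)) ∧ a = 4 ∧ 3 = 3
c → b = 3 → 1 = 2
(c → b) ∨ a = 2 ∨ 3 = 3
b ∧ c = 1 ∧ 3 = 1
((c → b) ∨ a) ∧ (b ∧ c) = 3 ∧ 1 = 1
((b → (b → b)) ∧ a) → (((c → b) ∨ a) ∧ (b ∧ c)) = 3 → 1 = 2
c ∨ a = 3 ∨ 3 = 3
~c = ~3 = 1
~~c = ~1 = 3
(c ∨ a) → ~~c = 3 → 3 = 4
(((b → (b → b)) ∧ a) → (((c → b) ∨ a) ∧ (b ∧ c))) → ((c ∨ a) → ~~c) = 2 → 4 = 4
c ∨ a = 3 ∨ 3 = 3
a ∧ a = 3 ∧ 3 = 3
(c ∨ a) ∧ (a ∧ a) = 3 ∧ 3 = 3
c → a = 3 → 3 = 4
(c → a) → b = 4 → 1 = 1
~b = ~1 = 3
~b ∧ a = 3 ∧ 3 = 3
((c → a) → b) ∨ (~b ∧ a) = 1 ∨ 3 = 3
((c ∨ a) ∧ (a ∧ a)) → (((c → a) → b) ∨ (~b ∧ a)) = 3 → 3 = 4
~(((c ∨ a) ∧ (a ∧ a)) → (((c → a) → b) ∨ (~b ∧ a))) = ~4 = 0
((((b → (b → b)) ∧ a) → (((c → b) ∨ a) ∧ (b ∧ c))) → ((c ∨ a) → ~~c)) ∨ ~(((c ∨ a) ∧ (a ∧ a)) → (((c → a) → b) ∨ (~b ∧ a))) = 4 ∨ 0 = 4

4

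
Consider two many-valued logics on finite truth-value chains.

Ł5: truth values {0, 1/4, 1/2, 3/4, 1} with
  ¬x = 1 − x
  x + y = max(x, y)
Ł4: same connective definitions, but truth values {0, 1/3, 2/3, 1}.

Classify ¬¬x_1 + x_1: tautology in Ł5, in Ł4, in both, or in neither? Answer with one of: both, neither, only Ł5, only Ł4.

neither

In Ł5: at x_1 = 0 the value is 0 — not a tautology.
In Ł4: at x_1 = 0 the value is 0 — not a tautology.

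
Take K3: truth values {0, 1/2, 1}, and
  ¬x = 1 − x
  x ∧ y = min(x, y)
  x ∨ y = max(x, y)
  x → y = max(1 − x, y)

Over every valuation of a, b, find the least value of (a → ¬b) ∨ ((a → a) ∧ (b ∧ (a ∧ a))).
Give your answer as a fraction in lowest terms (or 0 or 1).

1/2

Take a = 1/2, b = 1/2:
¬b = ¬1/2 = 1/2
a → ¬b = 1/2 → 1/2 = 1/2
a → a = 1/2 → 1/2 = 1/2
a ∧ a = 1/2 ∧ 1/2 = 1/2
b ∧ (a ∧ a) = 1/2 ∧ 1/2 = 1/2
(a → a) ∧ (b ∧ (a ∧ a)) = 1/2 ∧ 1/2 = 1/2
(a → ¬b) ∨ ((a → a) ∧ (b ∧ (a ∧ a))) = 1/2 ∨ 1/2 = 1/2
No assignment yields a value below 1/2, so this is the minimum.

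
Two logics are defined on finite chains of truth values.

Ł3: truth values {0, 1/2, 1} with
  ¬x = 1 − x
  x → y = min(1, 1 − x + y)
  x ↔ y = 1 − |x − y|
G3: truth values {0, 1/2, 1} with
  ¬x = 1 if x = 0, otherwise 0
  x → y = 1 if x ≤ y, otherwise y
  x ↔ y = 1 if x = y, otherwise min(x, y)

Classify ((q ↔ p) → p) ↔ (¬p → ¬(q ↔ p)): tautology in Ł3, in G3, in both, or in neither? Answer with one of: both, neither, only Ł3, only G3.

In Ł3: every assignment gives 1 — tautology.
In G3: at p = 1/2, q = 1/2 the value is 1/2 — not a tautology.

only Ł3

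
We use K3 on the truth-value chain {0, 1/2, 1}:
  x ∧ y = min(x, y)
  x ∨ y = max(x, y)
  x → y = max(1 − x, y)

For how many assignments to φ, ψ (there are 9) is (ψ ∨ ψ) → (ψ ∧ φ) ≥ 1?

4

φ = 0, ψ = 0 ↦ 1  ≥
φ = 0, ψ = 1/2 ↦ 1/2  <
φ = 0, ψ = 1 ↦ 0  <
φ = 1/2, ψ = 0 ↦ 1  ≥
φ = 1/2, ψ = 1/2 ↦ 1/2  <
φ = 1/2, ψ = 1 ↦ 1/2  <
φ = 1, ψ = 0 ↦ 1  ≥
φ = 1, ψ = 1/2 ↦ 1/2  <
φ = 1, ψ = 1 ↦ 1  ≥
So 4 of the 9 assignments meet the threshold.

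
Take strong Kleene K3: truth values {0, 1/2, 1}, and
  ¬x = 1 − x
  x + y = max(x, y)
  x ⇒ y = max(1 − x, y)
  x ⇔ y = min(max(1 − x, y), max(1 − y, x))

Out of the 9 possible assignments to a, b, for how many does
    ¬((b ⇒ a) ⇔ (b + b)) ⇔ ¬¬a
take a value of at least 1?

a = 0, b = 0 ↦ 0  <
a = 0, b = 1/2 ↦ 1/2  <
a = 0, b = 1 ↦ 0  <
a = 1/2, b = 0 ↦ 1/2  <
a = 1/2, b = 1/2 ↦ 1/2  <
a = 1/2, b = 1 ↦ 1/2  <
a = 1, b = 0 ↦ 1  ≥
a = 1, b = 1/2 ↦ 1/2  <
a = 1, b = 1 ↦ 0  <
So 1 of the 9 assignments meets the threshold.

1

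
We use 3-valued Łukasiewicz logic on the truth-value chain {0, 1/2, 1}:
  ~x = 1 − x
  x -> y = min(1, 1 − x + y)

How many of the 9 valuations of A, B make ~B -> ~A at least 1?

A = 0, B = 0 ↦ 1  ≥
A = 0, B = 1/2 ↦ 1  ≥
A = 0, B = 1 ↦ 1  ≥
A = 1/2, B = 0 ↦ 1/2  <
A = 1/2, B = 1/2 ↦ 1  ≥
A = 1/2, B = 1 ↦ 1  ≥
A = 1, B = 0 ↦ 0  <
A = 1, B = 1/2 ↦ 1/2  <
A = 1, B = 1 ↦ 1  ≥
So 6 of the 9 assignments meet the threshold.

6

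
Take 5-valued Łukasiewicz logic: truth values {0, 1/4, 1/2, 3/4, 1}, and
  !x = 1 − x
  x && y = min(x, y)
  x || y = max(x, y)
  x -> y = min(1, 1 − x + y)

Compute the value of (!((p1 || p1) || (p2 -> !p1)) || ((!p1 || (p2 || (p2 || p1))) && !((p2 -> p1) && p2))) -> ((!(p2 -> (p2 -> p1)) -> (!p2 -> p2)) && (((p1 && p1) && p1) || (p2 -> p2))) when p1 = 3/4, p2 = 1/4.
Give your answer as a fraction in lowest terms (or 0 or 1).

1

p1 || p1 = 3/4 || 3/4 = 3/4
!p1 = !3/4 = 1/4
p2 -> !p1 = 1/4 -> 1/4 = 1
(p1 || p1) || (p2 -> !p1) = 3/4 || 1 = 1
!((p1 || p1) || (p2 -> !p1)) = !1 = 0
!p1 = !3/4 = 1/4
p2 || p1 = 1/4 || 3/4 = 3/4
p2 || (p2 || p1) = 1/4 || 3/4 = 3/4
!p1 || (p2 || (p2 || p1)) = 1/4 || 3/4 = 3/4
p2 -> p1 = 1/4 -> 3/4 = 1
(p2 -> p1) && p2 = 1 && 1/4 = 1/4
!((p2 -> p1) && p2) = !1/4 = 3/4
(!p1 || (p2 || (p2 || p1))) && !((p2 -> p1) && p2) = 3/4 && 3/4 = 3/4
!((p1 || p1) || (p2 -> !p1)) || ((!p1 || (p2 || (p2 || p1))) && !((p2 -> p1) && p2)) = 0 || 3/4 = 3/4
p2 -> p1 = 1/4 -> 3/4 = 1
p2 -> (p2 -> p1) = 1/4 -> 1 = 1
!(p2 -> (p2 -> p1)) = !1 = 0
!p2 = !1/4 = 3/4
!p2 -> p2 = 3/4 -> 1/4 = 1/2
!(p2 -> (p2 -> p1)) -> (!p2 -> p2) = 0 -> 1/2 = 1
p1 && p1 = 3/4 && 3/4 = 3/4
(p1 && p1) && p1 = 3/4 && 3/4 = 3/4
p2 -> p2 = 1/4 -> 1/4 = 1
((p1 && p1) && p1) || (p2 -> p2) = 3/4 || 1 = 1
(!(p2 -> (p2 -> p1)) -> (!p2 -> p2)) && (((p1 && p1) && p1) || (p2 -> p2)) = 1 && 1 = 1
(!((p1 || p1) || (p2 -> !p1)) || ((!p1 || (p2 || (p2 || p1))) && !((p2 -> p1) && p2))) -> ((!(p2 -> (p2 -> p1)) -> (!p2 -> p2)) && (((p1 && p1) && p1) || (p2 -> p2))) = 3/4 -> 1 = 1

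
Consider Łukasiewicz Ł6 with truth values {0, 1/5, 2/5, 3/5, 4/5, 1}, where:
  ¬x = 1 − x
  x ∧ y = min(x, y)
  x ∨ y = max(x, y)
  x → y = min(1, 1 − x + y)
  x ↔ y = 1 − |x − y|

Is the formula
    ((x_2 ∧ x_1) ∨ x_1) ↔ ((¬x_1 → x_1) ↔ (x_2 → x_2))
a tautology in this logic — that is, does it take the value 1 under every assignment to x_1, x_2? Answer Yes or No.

Counterexample: take x_1 = 1/5, x_2 = 0.
x_2 ∧ x_1 = 0 ∧ 1/5 = 0
(x_2 ∧ x_1) ∨ x_1 = 0 ∨ 1/5 = 1/5
¬x_1 = ¬1/5 = 4/5
¬x_1 → x_1 = 4/5 → 1/5 = 2/5
x_2 → x_2 = 0 → 0 = 1
(¬x_1 → x_1) ↔ (x_2 → x_2) = 2/5 ↔ 1 = 2/5
((x_2 ∧ x_1) ∨ x_1) ↔ ((¬x_1 → x_1) ↔ (x_2 → x_2)) = 1/5 ↔ 2/5 = 4/5
This gives 4/5 ≠ 1.

No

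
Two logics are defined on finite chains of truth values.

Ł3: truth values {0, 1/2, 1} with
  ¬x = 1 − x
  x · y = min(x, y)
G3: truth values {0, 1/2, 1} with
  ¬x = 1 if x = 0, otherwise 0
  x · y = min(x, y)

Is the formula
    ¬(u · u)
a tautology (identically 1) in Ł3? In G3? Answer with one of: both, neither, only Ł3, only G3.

In Ł3: at u = 1/2 the value is 1/2 — not a tautology.
In G3: at u = 1/2 the value is 0 — not a tautology.

neither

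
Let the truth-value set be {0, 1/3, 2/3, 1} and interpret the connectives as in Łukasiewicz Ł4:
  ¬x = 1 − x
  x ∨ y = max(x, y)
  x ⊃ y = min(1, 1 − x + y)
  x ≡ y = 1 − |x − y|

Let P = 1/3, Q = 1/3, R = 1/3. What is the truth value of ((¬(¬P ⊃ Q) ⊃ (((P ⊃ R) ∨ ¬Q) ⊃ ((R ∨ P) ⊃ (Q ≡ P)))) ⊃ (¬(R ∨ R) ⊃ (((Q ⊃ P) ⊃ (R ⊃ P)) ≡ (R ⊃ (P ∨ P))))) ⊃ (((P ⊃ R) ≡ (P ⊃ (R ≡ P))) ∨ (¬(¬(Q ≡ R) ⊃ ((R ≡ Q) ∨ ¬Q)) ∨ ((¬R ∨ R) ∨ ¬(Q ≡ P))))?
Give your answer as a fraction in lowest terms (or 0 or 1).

¬P = ¬1/3 = 2/3
¬P ⊃ Q = 2/3 ⊃ 1/3 = 2/3
¬(¬P ⊃ Q) = ¬2/3 = 1/3
P ⊃ R = 1/3 ⊃ 1/3 = 1
¬Q = ¬1/3 = 2/3
(P ⊃ R) ∨ ¬Q = 1 ∨ 2/3 = 1
R ∨ P = 1/3 ∨ 1/3 = 1/3
Q ≡ P = 1/3 ≡ 1/3 = 1
(R ∨ P) ⊃ (Q ≡ P) = 1/3 ⊃ 1 = 1
((P ⊃ R) ∨ ¬Q) ⊃ ((R ∨ P) ⊃ (Q ≡ P)) = 1 ⊃ 1 = 1
¬(¬P ⊃ Q) ⊃ (((P ⊃ R) ∨ ¬Q) ⊃ ((R ∨ P) ⊃ (Q ≡ P))) = 1/3 ⊃ 1 = 1
R ∨ R = 1/3 ∨ 1/3 = 1/3
¬(R ∨ R) = ¬1/3 = 2/3
Q ⊃ P = 1/3 ⊃ 1/3 = 1
R ⊃ P = 1/3 ⊃ 1/3 = 1
(Q ⊃ P) ⊃ (R ⊃ P) = 1 ⊃ 1 = 1
P ∨ P = 1/3 ∨ 1/3 = 1/3
R ⊃ (P ∨ P) = 1/3 ⊃ 1/3 = 1
((Q ⊃ P) ⊃ (R ⊃ P)) ≡ (R ⊃ (P ∨ P)) = 1 ≡ 1 = 1
¬(R ∨ R) ⊃ (((Q ⊃ P) ⊃ (R ⊃ P)) ≡ (R ⊃ (P ∨ P))) = 2/3 ⊃ 1 = 1
(¬(¬P ⊃ Q) ⊃ (((P ⊃ R) ∨ ¬Q) ⊃ ((R ∨ P) ⊃ (Q ≡ P)))) ⊃ (¬(R ∨ R) ⊃ (((Q ⊃ P) ⊃ (R ⊃ P)) ≡ (R ⊃ (P ∨ P)))) = 1 ⊃ 1 = 1
P ⊃ R = 1/3 ⊃ 1/3 = 1
R ≡ P = 1/3 ≡ 1/3 = 1
P ⊃ (R ≡ P) = 1/3 ⊃ 1 = 1
(P ⊃ R) ≡ (P ⊃ (R ≡ P)) = 1 ≡ 1 = 1
Q ≡ R = 1/3 ≡ 1/3 = 1
¬(Q ≡ R) = ¬1 = 0
R ≡ Q = 1/3 ≡ 1/3 = 1
¬Q = ¬1/3 = 2/3
(R ≡ Q) ∨ ¬Q = 1 ∨ 2/3 = 1
¬(Q ≡ R) ⊃ ((R ≡ Q) ∨ ¬Q) = 0 ⊃ 1 = 1
¬(¬(Q ≡ R) ⊃ ((R ≡ Q) ∨ ¬Q)) = ¬1 = 0
¬R = ¬1/3 = 2/3
¬R ∨ R = 2/3 ∨ 1/3 = 2/3
Q ≡ P = 1/3 ≡ 1/3 = 1
¬(Q ≡ P) = ¬1 = 0
(¬R ∨ R) ∨ ¬(Q ≡ P) = 2/3 ∨ 0 = 2/3
¬(¬(Q ≡ R) ⊃ ((R ≡ Q) ∨ ¬Q)) ∨ ((¬R ∨ R) ∨ ¬(Q ≡ P)) = 0 ∨ 2/3 = 2/3
((P ⊃ R) ≡ (P ⊃ (R ≡ P))) ∨ (¬(¬(Q ≡ R) ⊃ ((R ≡ Q) ∨ ¬Q)) ∨ ((¬R ∨ R) ∨ ¬(Q ≡ P))) = 1 ∨ 2/3 = 1
((¬(¬P ⊃ Q) ⊃ (((P ⊃ R) ∨ ¬Q) ⊃ ((R ∨ P) ⊃ (Q ≡ P)))) ⊃ (¬(R ∨ R) ⊃ (((Q ⊃ P) ⊃ (R ⊃ P)) ≡ (R ⊃ (P ∨ P))))) ⊃ (((P ⊃ R) ≡ (P ⊃ (R ≡ P))) ∨ (¬(¬(Q ≡ R) ⊃ ((R ≡ Q) ∨ ¬Q)) ∨ ((¬R ∨ R) ∨ ¬(Q ≡ P)))) = 1 ⊃ 1 = 1

1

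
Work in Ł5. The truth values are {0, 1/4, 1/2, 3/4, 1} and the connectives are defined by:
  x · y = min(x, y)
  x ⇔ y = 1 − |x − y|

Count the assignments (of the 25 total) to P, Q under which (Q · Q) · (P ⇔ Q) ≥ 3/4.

value 1: 1 assignment (counts)
value 3/4: 4 assignments (counts)
value 1/2: 7 assignments
value 1/4: 7 assignments
value 0: 6 assignments
So 5 of the 25 assignments meet the threshold.

5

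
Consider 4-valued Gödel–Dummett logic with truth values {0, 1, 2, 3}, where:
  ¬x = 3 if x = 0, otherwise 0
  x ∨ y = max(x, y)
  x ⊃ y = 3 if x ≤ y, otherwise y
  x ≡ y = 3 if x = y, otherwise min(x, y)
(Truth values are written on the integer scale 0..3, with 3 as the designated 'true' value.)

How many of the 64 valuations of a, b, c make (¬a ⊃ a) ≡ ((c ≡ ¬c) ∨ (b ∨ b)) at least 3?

value 3: 16 assignments (counts)
value 2: 12 assignments
value 1: 12 assignments
value 0: 24 assignments
So 16 of the 64 assignments meet the threshold.

16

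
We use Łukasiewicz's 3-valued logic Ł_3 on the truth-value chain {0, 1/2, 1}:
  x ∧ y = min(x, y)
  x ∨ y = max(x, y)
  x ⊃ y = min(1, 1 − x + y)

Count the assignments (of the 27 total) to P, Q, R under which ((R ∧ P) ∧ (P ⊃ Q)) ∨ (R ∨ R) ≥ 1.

value 1: 9 assignments (counts)
value 1/2: 9 assignments
value 0: 9 assignments
So 9 of the 27 assignments meet the threshold.

9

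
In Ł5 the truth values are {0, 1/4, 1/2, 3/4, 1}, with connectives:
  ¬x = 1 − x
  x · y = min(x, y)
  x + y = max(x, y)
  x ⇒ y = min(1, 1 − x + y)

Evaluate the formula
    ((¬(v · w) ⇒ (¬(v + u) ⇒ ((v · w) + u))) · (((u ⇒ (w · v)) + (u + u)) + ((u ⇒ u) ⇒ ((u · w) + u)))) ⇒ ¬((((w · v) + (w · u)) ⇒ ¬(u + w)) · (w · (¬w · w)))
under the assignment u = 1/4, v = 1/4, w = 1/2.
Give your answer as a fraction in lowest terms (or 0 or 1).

3/4

v · w = 1/4 · 1/2 = 1/4
¬(v · w) = ¬1/4 = 3/4
v + u = 1/4 + 1/4 = 1/4
¬(v + u) = ¬1/4 = 3/4
v · w = 1/4 · 1/2 = 1/4
(v · w) + u = 1/4 + 1/4 = 1/4
¬(v + u) ⇒ ((v · w) + u) = 3/4 ⇒ 1/4 = 1/2
¬(v · w) ⇒ (¬(v + u) ⇒ ((v · w) + u)) = 3/4 ⇒ 1/2 = 3/4
w · v = 1/2 · 1/4 = 1/4
u ⇒ (w · v) = 1/4 ⇒ 1/4 = 1
u + u = 1/4 + 1/4 = 1/4
(u ⇒ (w · v)) + (u + u) = 1 + 1/4 = 1
u ⇒ u = 1/4 ⇒ 1/4 = 1
u · w = 1/4 · 1/2 = 1/4
(u · w) + u = 1/4 + 1/4 = 1/4
(u ⇒ u) ⇒ ((u · w) + u) = 1 ⇒ 1/4 = 1/4
((u ⇒ (w · v)) + (u + u)) + ((u ⇒ u) ⇒ ((u · w) + u)) = 1 + 1/4 = 1
(¬(v · w) ⇒ (¬(v + u) ⇒ ((v · w) + u))) · (((u ⇒ (w · v)) + (u + u)) + ((u ⇒ u) ⇒ ((u · w) + u))) = 3/4 · 1 = 3/4
w · v = 1/2 · 1/4 = 1/4
w · u = 1/2 · 1/4 = 1/4
(w · v) + (w · u) = 1/4 + 1/4 = 1/4
u + w = 1/4 + 1/2 = 1/2
¬(u + w) = ¬1/2 = 1/2
((w · v) + (w · u)) ⇒ ¬(u + w) = 1/4 ⇒ 1/2 = 1
¬w = ¬1/2 = 1/2
¬w · w = 1/2 · 1/2 = 1/2
w · (¬w · w) = 1/2 · 1/2 = 1/2
(((w · v) + (w · u)) ⇒ ¬(u + w)) · (w · (¬w · w)) = 1 · 1/2 = 1/2
¬((((w · v) + (w · u)) ⇒ ¬(u + w)) · (w · (¬w · w))) = ¬1/2 = 1/2
((¬(v · w) ⇒ (¬(v + u) ⇒ ((v · w) + u))) · (((u ⇒ (w · v)) + (u + u)) + ((u ⇒ u) ⇒ ((u · w) + u)))) ⇒ ¬((((w · v) + (w · u)) ⇒ ¬(u + w)) · (w · (¬w · w))) = 3/4 ⇒ 1/2 = 3/4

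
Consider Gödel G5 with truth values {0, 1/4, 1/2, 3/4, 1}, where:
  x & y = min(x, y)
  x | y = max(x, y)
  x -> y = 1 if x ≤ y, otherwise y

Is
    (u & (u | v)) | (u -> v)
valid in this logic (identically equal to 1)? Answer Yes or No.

No

Counterexample: take u = 1/4, v = 0.
u | v = 1/4 | 0 = 1/4
u & (u | v) = 1/4 & 1/4 = 1/4
u -> v = 1/4 -> 0 = 0
(u & (u | v)) | (u -> v) = 1/4 | 0 = 1/4
This gives 1/4 ≠ 1.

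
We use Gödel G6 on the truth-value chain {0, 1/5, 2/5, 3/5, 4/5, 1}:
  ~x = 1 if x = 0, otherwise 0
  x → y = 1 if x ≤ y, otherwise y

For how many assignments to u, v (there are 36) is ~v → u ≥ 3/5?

value 1: 31 assignments (counts)
value 4/5: 1 assignment (counts)
value 3/5: 1 assignment (counts)
value 2/5: 1 assignment
value 1/5: 1 assignment
value 0: 1 assignment
So 33 of the 36 assignments meet the threshold.

33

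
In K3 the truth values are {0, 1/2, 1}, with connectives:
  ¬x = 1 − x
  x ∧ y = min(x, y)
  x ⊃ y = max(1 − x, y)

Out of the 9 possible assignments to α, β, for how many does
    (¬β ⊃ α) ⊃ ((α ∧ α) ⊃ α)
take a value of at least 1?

α = 0, β = 0 ↦ 1  ≥
α = 0, β = 1/2 ↦ 1  ≥
α = 0, β = 1 ↦ 1  ≥
α = 1/2, β = 0 ↦ 1/2  <
α = 1/2, β = 1/2 ↦ 1/2  <
α = 1/2, β = 1 ↦ 1/2  <
α = 1, β = 0 ↦ 1  ≥
α = 1, β = 1/2 ↦ 1  ≥
α = 1, β = 1 ↦ 1  ≥
So 6 of the 9 assignments meet the threshold.

6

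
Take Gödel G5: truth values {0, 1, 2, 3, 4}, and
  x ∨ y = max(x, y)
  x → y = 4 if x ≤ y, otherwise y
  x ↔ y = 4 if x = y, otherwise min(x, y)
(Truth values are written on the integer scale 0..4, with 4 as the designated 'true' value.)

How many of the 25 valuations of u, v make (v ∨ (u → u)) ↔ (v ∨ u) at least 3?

value 4: 9 assignments (counts)
value 3: 7 assignments (counts)
value 2: 5 assignments
value 1: 3 assignments
value 0: 1 assignment
So 16 of the 25 assignments meet the threshold.

16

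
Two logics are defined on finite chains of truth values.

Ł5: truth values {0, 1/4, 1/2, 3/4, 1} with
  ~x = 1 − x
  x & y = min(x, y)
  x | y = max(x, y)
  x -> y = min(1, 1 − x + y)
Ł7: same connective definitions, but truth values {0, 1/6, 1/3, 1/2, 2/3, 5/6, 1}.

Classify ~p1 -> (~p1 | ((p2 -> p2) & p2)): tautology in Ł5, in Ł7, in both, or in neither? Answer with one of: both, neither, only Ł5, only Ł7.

In Ł5: every assignment gives 1 — tautology.
In Ł7: every assignment gives 1 — tautology.

both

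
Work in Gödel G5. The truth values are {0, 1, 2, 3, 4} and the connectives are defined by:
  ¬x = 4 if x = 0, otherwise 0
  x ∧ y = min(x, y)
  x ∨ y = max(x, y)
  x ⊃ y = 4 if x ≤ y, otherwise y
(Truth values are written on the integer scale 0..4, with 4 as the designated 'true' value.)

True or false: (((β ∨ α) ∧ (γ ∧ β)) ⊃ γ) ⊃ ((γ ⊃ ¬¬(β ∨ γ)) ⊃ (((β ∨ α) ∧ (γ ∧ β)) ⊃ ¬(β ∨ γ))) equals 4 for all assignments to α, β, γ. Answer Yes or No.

No

Counterexample: take α = 0, β = 1, γ = 1.
β ∨ α = 1 ∨ 0 = 1
γ ∧ β = 1 ∧ 1 = 1
(β ∨ α) ∧ (γ ∧ β) = 1 ∧ 1 = 1
((β ∨ α) ∧ (γ ∧ β)) ⊃ γ = 1 ⊃ 1 = 4
β ∨ γ = 1 ∨ 1 = 1
¬(β ∨ γ) = ¬1 = 0
¬¬(β ∨ γ) = ¬0 = 4
γ ⊃ ¬¬(β ∨ γ) = 1 ⊃ 4 = 4
β ∨ α = 1 ∨ 0 = 1
γ ∧ β = 1 ∧ 1 = 1
(β ∨ α) ∧ (γ ∧ β) = 1 ∧ 1 = 1
β ∨ γ = 1 ∨ 1 = 1
¬(β ∨ γ) = ¬1 = 0
((β ∨ α) ∧ (γ ∧ β)) ⊃ ¬(β ∨ γ) = 1 ⊃ 0 = 0
(γ ⊃ ¬¬(β ∨ γ)) ⊃ (((β ∨ α) ∧ (γ ∧ β)) ⊃ ¬(β ∨ γ)) = 4 ⊃ 0 = 0
(((β ∨ α) ∧ (γ ∧ β)) ⊃ γ) ⊃ ((γ ⊃ ¬¬(β ∨ γ)) ⊃ (((β ∨ α) ∧ (γ ∧ β)) ⊃ ¬(β ∨ γ))) = 4 ⊃ 0 = 0
This gives 0 ≠ 4.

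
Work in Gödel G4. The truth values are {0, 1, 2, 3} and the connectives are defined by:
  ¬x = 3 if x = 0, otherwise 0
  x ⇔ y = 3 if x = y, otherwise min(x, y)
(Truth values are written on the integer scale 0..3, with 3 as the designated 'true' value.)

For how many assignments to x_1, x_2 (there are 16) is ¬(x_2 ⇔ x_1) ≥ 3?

x_1 = 0, x_2 = 0 ↦ 0  <
x_1 = 0, x_2 = 1 ↦ 3  ≥
x_1 = 0, x_2 = 2 ↦ 3  ≥
x_1 = 0, x_2 = 3 ↦ 3  ≥
x_1 = 1, x_2 = 0 ↦ 3  ≥
x_1 = 1, x_2 = 1 ↦ 0  <
x_1 = 1, x_2 = 2 ↦ 0  <
x_1 = 1, x_2 = 3 ↦ 0  <
x_1 = 2, x_2 = 0 ↦ 3  ≥
x_1 = 2, x_2 = 1 ↦ 0  <
x_1 = 2, x_2 = 2 ↦ 0  <
x_1 = 2, x_2 = 3 ↦ 0  <
x_1 = 3, x_2 = 0 ↦ 3  ≥
x_1 = 3, x_2 = 1 ↦ 0  <
x_1 = 3, x_2 = 2 ↦ 0  <
x_1 = 3, x_2 = 3 ↦ 0  <
So 6 of the 16 assignments meet the threshold.

6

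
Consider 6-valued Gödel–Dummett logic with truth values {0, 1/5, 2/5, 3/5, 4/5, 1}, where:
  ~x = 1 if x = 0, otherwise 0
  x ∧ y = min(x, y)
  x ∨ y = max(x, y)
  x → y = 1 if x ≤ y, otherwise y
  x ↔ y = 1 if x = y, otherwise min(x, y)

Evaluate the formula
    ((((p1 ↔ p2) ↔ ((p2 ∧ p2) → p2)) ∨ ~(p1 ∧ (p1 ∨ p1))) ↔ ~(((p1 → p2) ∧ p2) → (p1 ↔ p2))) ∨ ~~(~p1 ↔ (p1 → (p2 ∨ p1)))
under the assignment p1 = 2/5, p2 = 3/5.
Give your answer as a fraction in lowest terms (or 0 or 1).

0

p1 ↔ p2 = 2/5 ↔ 3/5 = 2/5
p2 ∧ p2 = 3/5 ∧ 3/5 = 3/5
(p2 ∧ p2) → p2 = 3/5 → 3/5 = 1
(p1 ↔ p2) ↔ ((p2 ∧ p2) → p2) = 2/5 ↔ 1 = 2/5
p1 ∨ p1 = 2/5 ∨ 2/5 = 2/5
p1 ∧ (p1 ∨ p1) = 2/5 ∧ 2/5 = 2/5
~(p1 ∧ (p1 ∨ p1)) = ~2/5 = 0
((p1 ↔ p2) ↔ ((p2 ∧ p2) → p2)) ∨ ~(p1 ∧ (p1 ∨ p1)) = 2/5 ∨ 0 = 2/5
p1 → p2 = 2/5 → 3/5 = 1
(p1 → p2) ∧ p2 = 1 ∧ 3/5 = 3/5
p1 ↔ p2 = 2/5 ↔ 3/5 = 2/5
((p1 → p2) ∧ p2) → (p1 ↔ p2) = 3/5 → 2/5 = 2/5
~(((p1 → p2) ∧ p2) → (p1 ↔ p2)) = ~2/5 = 0
(((p1 ↔ p2) ↔ ((p2 ∧ p2) → p2)) ∨ ~(p1 ∧ (p1 ∨ p1))) ↔ ~(((p1 → p2) ∧ p2) → (p1 ↔ p2)) = 2/5 ↔ 0 = 0
~p1 = ~2/5 = 0
p2 ∨ p1 = 3/5 ∨ 2/5 = 3/5
p1 → (p2 ∨ p1) = 2/5 → 3/5 = 1
~p1 ↔ (p1 → (p2 ∨ p1)) = 0 ↔ 1 = 0
~(~p1 ↔ (p1 → (p2 ∨ p1))) = ~0 = 1
~~(~p1 ↔ (p1 → (p2 ∨ p1))) = ~1 = 0
((((p1 ↔ p2) ↔ ((p2 ∧ p2) → p2)) ∨ ~(p1 ∧ (p1 ∨ p1))) ↔ ~(((p1 → p2) ∧ p2) → (p1 ↔ p2))) ∨ ~~(~p1 ↔ (p1 → (p2 ∨ p1))) = 0 ∨ 0 = 0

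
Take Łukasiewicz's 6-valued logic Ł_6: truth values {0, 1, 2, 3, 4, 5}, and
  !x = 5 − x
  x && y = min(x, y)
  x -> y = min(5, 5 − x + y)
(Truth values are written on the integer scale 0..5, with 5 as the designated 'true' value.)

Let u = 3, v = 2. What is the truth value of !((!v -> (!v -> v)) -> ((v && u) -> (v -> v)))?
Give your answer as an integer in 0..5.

!v = !2 = 3
!v = !2 = 3
!v -> v = 3 -> 2 = 4
!v -> (!v -> v) = 3 -> 4 = 5
v && u = 2 && 3 = 2
v -> v = 2 -> 2 = 5
(v && u) -> (v -> v) = 2 -> 5 = 5
(!v -> (!v -> v)) -> ((v && u) -> (v -> v)) = 5 -> 5 = 5
!((!v -> (!v -> v)) -> ((v && u) -> (v -> v))) = !5 = 0

0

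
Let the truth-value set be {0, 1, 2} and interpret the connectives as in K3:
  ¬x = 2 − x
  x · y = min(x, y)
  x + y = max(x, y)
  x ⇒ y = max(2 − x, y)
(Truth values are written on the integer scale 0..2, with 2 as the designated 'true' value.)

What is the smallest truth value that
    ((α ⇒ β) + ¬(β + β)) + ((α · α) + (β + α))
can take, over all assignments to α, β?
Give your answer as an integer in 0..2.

Take α = 1, β = 1:
α ⇒ β = 1 ⇒ 1 = 1
β + β = 1 + 1 = 1
¬(β + β) = ¬1 = 1
(α ⇒ β) + ¬(β + β) = 1 + 1 = 1
α · α = 1 · 1 = 1
β + α = 1 + 1 = 1
(α · α) + (β + α) = 1 + 1 = 1
((α ⇒ β) + ¬(β + β)) + ((α · α) + (β + α)) = 1 + 1 = 1
No assignment yields a value below 1, so this is the minimum.

1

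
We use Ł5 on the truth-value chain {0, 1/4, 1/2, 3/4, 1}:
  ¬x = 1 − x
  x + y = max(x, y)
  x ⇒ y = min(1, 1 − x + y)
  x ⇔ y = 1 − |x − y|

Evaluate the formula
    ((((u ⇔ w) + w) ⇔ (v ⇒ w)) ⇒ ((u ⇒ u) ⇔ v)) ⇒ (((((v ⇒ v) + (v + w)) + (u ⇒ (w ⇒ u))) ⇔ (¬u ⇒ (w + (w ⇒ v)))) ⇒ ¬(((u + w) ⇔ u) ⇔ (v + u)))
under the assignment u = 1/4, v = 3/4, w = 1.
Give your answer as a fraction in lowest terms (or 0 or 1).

3/4

u ⇔ w = 1/4 ⇔ 1 = 1/4
(u ⇔ w) + w = 1/4 + 1 = 1
v ⇒ w = 3/4 ⇒ 1 = 1
((u ⇔ w) + w) ⇔ (v ⇒ w) = 1 ⇔ 1 = 1
u ⇒ u = 1/4 ⇒ 1/4 = 1
(u ⇒ u) ⇔ v = 1 ⇔ 3/4 = 3/4
(((u ⇔ w) + w) ⇔ (v ⇒ w)) ⇒ ((u ⇒ u) ⇔ v) = 1 ⇒ 3/4 = 3/4
v ⇒ v = 3/4 ⇒ 3/4 = 1
v + w = 3/4 + 1 = 1
(v ⇒ v) + (v + w) = 1 + 1 = 1
w ⇒ u = 1 ⇒ 1/4 = 1/4
u ⇒ (w ⇒ u) = 1/4 ⇒ 1/4 = 1
((v ⇒ v) + (v + w)) + (u ⇒ (w ⇒ u)) = 1 + 1 = 1
¬u = ¬1/4 = 3/4
w ⇒ v = 1 ⇒ 3/4 = 3/4
w + (w ⇒ v) = 1 + 3/4 = 1
¬u ⇒ (w + (w ⇒ v)) = 3/4 ⇒ 1 = 1
(((v ⇒ v) + (v + w)) + (u ⇒ (w ⇒ u))) ⇔ (¬u ⇒ (w + (w ⇒ v))) = 1 ⇔ 1 = 1
u + w = 1/4 + 1 = 1
(u + w) ⇔ u = 1 ⇔ 1/4 = 1/4
v + u = 3/4 + 1/4 = 3/4
((u + w) ⇔ u) ⇔ (v + u) = 1/4 ⇔ 3/4 = 1/2
¬(((u + w) ⇔ u) ⇔ (v + u)) = ¬1/2 = 1/2
((((v ⇒ v) + (v + w)) + (u ⇒ (w ⇒ u))) ⇔ (¬u ⇒ (w + (w ⇒ v)))) ⇒ ¬(((u + w) ⇔ u) ⇔ (v + u)) = 1 ⇒ 1/2 = 1/2
((((u ⇔ w) + w) ⇔ (v ⇒ w)) ⇒ ((u ⇒ u) ⇔ v)) ⇒ (((((v ⇒ v) + (v + w)) + (u ⇒ (w ⇒ u))) ⇔ (¬u ⇒ (w + (w ⇒ v)))) ⇒ ¬(((u + w) ⇔ u) ⇔ (v + u))) = 3/4 ⇒ 1/2 = 3/4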